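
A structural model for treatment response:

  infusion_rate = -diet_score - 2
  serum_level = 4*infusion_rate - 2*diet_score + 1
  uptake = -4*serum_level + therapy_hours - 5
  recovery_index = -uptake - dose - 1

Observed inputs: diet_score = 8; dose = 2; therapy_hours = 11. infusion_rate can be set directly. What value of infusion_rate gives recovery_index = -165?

infusion_rate = -6

Intervening on infusion_rate fixes its value directly, overriding its dependence on diet_score.
Substituting into the serum_level equation gives serum_level = 4*infusion_rate - 15.
Substituting into the uptake equation gives uptake = -16*infusion_rate + 66.
Substituting into the recovery_index equation gives recovery_index = 16*infusion_rate - 69.
Solve 16*infusion_rate - 69 = -165: infusion_rate = (-165 + 69) / 16 = -6.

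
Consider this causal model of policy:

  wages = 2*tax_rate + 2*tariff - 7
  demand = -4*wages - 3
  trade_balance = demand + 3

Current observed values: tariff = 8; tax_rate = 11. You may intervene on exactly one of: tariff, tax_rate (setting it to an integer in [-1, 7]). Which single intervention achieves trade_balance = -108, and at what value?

Intervening on tariff: with other inputs at their observed values, trade_balance = -8*tariff - 60. Solving for -108 gives tariff = 6, within [-1, 7].
Intervening on tax_rate: trade_balance = -8*tax_rate - 36. Reaching -108 requires tax_rate = 9, outside [-1, 7].

set tariff = 6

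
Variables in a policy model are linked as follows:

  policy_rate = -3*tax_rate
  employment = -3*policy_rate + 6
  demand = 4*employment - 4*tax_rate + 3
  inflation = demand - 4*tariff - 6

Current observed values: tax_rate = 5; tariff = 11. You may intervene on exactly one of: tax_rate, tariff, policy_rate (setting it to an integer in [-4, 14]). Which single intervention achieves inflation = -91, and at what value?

Intervening on tax_rate: inflation = 32*tax_rate - 23. Reaching -91 requires tax_rate = -17/8, not an integer.
Intervening on tariff: inflation = -4*tariff + 181. Reaching -91 requires tariff = 68, outside [-4, 14].
Intervening on policy_rate: with other inputs at their observed values, inflation = -12*policy_rate - 43. Solving for -91 gives policy_rate = 4, within [-4, 14].

set policy_rate = 4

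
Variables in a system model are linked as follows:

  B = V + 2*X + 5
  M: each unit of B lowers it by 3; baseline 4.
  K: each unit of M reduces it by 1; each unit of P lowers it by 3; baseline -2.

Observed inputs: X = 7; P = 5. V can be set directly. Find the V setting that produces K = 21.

Substituting into the B equation gives B = V + 19.
Substituting into the M equation gives M = -3*V - 53.
Substituting into the K equation gives K = 3*V + 36.
Solve 3*V + 36 = 21: V = (21 - 36) / 3 = -5.

V = -5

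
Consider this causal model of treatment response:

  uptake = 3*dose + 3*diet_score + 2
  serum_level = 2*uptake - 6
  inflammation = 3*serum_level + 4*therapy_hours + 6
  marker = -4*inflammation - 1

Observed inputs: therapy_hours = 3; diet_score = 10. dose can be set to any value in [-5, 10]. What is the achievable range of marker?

-1489 to -409

Substituting into the uptake equation gives uptake = 3*dose + 32.
Substituting into the serum_level equation gives serum_level = 6*dose + 58.
This gives inflammation = 18*dose + 192.
Substituting into the marker equation gives marker = -72*dose - 769.
Linear in dose, so extremes are at the endpoints: dose = -5 gives marker = -409; dose = 10 gives marker = -1489.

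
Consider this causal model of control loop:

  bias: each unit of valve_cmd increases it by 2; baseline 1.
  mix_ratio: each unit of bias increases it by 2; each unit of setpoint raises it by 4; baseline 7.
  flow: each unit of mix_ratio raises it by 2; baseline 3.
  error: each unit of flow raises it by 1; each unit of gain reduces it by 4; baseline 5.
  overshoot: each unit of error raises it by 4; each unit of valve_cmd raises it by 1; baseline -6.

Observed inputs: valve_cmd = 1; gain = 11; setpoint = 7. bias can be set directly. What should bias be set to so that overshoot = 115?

bias = -1

Intervening on bias fixes its value directly, overriding its dependence on valve_cmd.
Substituting into the mix_ratio equation gives mix_ratio = 2*bias + 35.
Substituting into the flow equation gives flow = 4*bias + 73.
Substituting into the error equation gives error = 4*bias + 34.
overshoot becomes 16*bias + 131.
Solve 16*bias + 131 = 115: bias = (115 - 131) / 16 = -1.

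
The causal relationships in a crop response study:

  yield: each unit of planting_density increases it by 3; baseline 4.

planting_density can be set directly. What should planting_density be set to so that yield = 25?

planting_density = 7

Solve 3*planting_density + 4 = 25: planting_density = (25 - 4) / 3 = 7.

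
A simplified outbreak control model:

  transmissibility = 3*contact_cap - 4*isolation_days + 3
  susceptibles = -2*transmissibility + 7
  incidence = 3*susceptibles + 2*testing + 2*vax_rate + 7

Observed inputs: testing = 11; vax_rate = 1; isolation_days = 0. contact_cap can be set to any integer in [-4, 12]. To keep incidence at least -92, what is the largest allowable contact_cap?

contact_cap = 7

Substituting into the transmissibility equation gives transmissibility = 3*contact_cap + 3.
susceptibles becomes -6*contact_cap + 1.
incidence becomes -18*contact_cap + 34.
Require -18*contact_cap + 34 ≥ -92, so contact_cap ≤ 7.
The largest integer in [-4, 12] satisfying this is 7.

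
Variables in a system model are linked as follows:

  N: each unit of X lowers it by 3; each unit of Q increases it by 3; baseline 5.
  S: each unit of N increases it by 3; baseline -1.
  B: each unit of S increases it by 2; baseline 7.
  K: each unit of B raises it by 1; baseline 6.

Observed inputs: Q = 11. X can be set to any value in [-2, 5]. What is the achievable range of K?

149 to 275

Substituting into the N equation gives N = -3*X + 38.
This gives S = -9*X + 113.
B becomes -18*X + 233.
Substituting into the K equation gives K = -18*X + 239.
Linear in X, so extremes are at the endpoints: X = -2 gives K = 275; X = 5 gives K = 149.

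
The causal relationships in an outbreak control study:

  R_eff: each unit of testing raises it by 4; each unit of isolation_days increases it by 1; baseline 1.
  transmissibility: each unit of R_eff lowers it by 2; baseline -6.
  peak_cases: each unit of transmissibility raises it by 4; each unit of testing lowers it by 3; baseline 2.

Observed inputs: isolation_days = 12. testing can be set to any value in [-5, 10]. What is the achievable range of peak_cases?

Substituting into the R_eff equation gives R_eff = 4*testing + 13.
Substituting into the transmissibility equation gives transmissibility = -8*testing - 32.
peak_cases becomes -35*testing - 126.
Linear in testing, so extremes are at the endpoints: testing = -5 gives peak_cases = 49; testing = 10 gives peak_cases = -476.

-476 to 49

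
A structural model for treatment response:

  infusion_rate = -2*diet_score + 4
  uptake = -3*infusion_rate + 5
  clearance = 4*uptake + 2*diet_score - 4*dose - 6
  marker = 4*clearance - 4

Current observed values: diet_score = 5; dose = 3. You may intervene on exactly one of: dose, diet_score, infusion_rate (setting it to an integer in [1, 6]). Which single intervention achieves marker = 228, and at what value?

Intervening on dose: marker = -16*dose + 380. Reaching 228 requires dose = 19/2, not an integer.
Intervening on diet_score: with other inputs at their observed values, marker = 104*diet_score - 188. Solving for 228 gives diet_score = 4, within [1, 6].
Intervening on infusion_rate: marker = -48*infusion_rate + 44. Reaching 228 requires infusion_rate = -23/6, not an integer.

set diet_score = 4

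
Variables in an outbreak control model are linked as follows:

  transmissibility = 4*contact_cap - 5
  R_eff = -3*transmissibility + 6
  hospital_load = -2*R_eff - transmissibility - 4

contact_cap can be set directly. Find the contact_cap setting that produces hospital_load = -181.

Substituting into the R_eff equation gives R_eff = -12*contact_cap + 21.
Substituting into the hospital_load equation gives hospital_load = 20*contact_cap - 41.
Solve 20*contact_cap - 41 = -181: contact_cap = (-181 + 41) / 20 = -7.

contact_cap = -7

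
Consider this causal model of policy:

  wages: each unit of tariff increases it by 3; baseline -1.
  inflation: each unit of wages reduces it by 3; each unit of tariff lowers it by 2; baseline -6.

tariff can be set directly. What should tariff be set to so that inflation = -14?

Substituting into the inflation equation gives inflation = -11*tariff - 3.
Solve -11*tariff - 3 = -14: tariff = (-14 + 3) / -11 = 1.

tariff = 1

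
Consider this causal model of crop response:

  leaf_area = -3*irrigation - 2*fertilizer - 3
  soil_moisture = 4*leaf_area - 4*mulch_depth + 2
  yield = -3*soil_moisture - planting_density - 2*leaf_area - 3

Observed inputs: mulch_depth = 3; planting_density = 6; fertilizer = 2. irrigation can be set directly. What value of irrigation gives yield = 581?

irrigation = 11

Substituting into the leaf_area equation gives leaf_area = -3*irrigation - 7.
Substituting into the soil_moisture equation gives soil_moisture = -12*irrigation - 38.
Substituting into the yield equation gives yield = 42*irrigation + 119.
Solve 42*irrigation + 119 = 581: irrigation = (581 - 119) / 42 = 11.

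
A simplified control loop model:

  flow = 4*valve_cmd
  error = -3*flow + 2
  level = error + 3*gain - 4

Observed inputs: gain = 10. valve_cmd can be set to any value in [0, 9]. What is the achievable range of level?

Substituting into the error equation gives error = -12*valve_cmd + 2.
Substituting into the level equation gives level = -12*valve_cmd + 28.
Linear in valve_cmd, so extremes are at the endpoints: valve_cmd = 0 gives level = 28; valve_cmd = 9 gives level = -80.

-80 to 28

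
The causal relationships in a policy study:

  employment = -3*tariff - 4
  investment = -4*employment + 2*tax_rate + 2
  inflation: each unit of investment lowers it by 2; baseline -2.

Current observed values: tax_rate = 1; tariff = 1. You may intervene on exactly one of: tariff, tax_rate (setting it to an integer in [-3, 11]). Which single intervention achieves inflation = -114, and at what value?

Intervening on tariff: with other inputs at their observed values, inflation = -24*tariff - 42. Solving for -114 gives tariff = 3, within [-3, 11].
Intervening on tax_rate: inflation = -4*tax_rate - 62. Reaching -114 requires tax_rate = 13, outside [-3, 11].

set tariff = 3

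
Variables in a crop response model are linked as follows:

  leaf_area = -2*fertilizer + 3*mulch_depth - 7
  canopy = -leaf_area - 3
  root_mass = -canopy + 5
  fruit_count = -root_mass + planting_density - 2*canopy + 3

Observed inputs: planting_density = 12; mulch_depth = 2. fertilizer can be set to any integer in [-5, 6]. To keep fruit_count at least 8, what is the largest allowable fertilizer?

fertilizer = 2

Substituting into the leaf_area equation gives leaf_area = -2*fertilizer - 1.
This gives canopy = 2*fertilizer - 2.
This gives root_mass = -2*fertilizer + 7.
Substituting into the fruit_count equation gives fruit_count = -2*fertilizer + 12.
Require -2*fertilizer + 12 ≥ 8, so fertilizer ≤ 2.
The largest integer in [-5, 6] satisfying this is 2.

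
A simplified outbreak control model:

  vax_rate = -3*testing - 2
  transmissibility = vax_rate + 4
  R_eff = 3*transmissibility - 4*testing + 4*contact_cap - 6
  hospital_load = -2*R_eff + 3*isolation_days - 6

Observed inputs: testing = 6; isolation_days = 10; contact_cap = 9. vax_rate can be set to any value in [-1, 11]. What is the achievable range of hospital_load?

Intervening on vax_rate fixes its value directly, overriding its dependence on testing.
Substituting into the R_eff equation gives R_eff = 3*vax_rate + 18.
Substituting into the hospital_load equation gives hospital_load = -6*vax_rate - 12.
Linear in vax_rate, so extremes are at the endpoints: vax_rate = -1 gives hospital_load = -6; vax_rate = 11 gives hospital_load = -78.

-78 to -6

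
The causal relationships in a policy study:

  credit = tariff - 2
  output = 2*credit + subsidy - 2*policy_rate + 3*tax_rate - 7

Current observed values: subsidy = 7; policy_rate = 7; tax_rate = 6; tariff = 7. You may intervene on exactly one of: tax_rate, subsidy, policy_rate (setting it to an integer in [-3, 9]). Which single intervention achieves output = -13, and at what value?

Intervening on tax_rate: with other inputs at their observed values, output = 3*tax_rate - 4. Solving for -13 gives tax_rate = -3, within [-3, 9].
Intervening on subsidy: output = subsidy + 7. Reaching -13 requires subsidy = -20, outside [-3, 9].
Intervening on policy_rate: output = -2*policy_rate + 28. Reaching -13 requires policy_rate = 41/2, not an integer.

set tax_rate = -3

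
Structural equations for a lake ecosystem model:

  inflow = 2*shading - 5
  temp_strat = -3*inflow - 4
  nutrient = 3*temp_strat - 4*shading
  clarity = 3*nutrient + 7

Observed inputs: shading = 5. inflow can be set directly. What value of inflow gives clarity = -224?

inflow = 5

Intervening on inflow fixes its value directly, overriding its dependence on shading.
Substituting into the nutrient equation gives nutrient = -9*inflow - 32.
Substituting into the clarity equation gives clarity = -27*inflow - 89.
Solve -27*inflow - 89 = -224: inflow = (-224 + 89) / -27 = 5.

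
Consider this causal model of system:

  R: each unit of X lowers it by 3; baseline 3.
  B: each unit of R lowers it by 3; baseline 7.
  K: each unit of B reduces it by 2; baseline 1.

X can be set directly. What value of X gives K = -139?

X = 8

Substituting into the B equation gives B = 9*X - 2.
So K = -18*X + 5.
Solve -18*X + 5 = -139: X = (-139 - 5) / -18 = 8.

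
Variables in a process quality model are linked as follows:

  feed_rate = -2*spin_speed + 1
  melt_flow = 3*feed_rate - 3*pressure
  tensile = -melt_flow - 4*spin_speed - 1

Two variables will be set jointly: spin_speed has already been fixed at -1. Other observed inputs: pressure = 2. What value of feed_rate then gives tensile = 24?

With spin_speed held at -1:
Intervening on feed_rate fixes its value directly, overriding its dependence on spin_speed.
Substituting into the melt_flow equation gives melt_flow = 3*feed_rate - 6.
Substituting into the tensile equation gives tensile = -3*feed_rate + 9.
Solve -3*feed_rate + 9 = 24: feed_rate = (24 - 9) / -3 = -5.

feed_rate = -5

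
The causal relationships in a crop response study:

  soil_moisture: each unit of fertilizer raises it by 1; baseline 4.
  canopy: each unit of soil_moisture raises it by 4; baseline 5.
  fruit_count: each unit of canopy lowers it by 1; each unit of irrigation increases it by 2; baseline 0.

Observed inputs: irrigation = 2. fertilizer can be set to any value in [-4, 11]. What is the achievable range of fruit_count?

Substituting into the canopy equation gives canopy = 4*fertilizer + 21.
Substituting into the fruit_count equation gives fruit_count = -4*fertilizer - 17.
Linear in fertilizer, so extremes are at the endpoints: fertilizer = -4 gives fruit_count = -1; fertilizer = 11 gives fruit_count = -61.

-61 to -1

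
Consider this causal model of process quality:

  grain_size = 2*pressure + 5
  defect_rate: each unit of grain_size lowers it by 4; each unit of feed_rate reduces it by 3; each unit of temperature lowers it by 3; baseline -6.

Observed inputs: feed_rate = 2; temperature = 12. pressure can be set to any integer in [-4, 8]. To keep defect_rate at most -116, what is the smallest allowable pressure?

Substituting into the defect_rate equation gives defect_rate = -8*pressure - 68.
Require -8*pressure - 68 ≤ -116, so pressure ≥ 6.
The smallest integer in [-4, 8] satisfying this is 6.

pressure = 6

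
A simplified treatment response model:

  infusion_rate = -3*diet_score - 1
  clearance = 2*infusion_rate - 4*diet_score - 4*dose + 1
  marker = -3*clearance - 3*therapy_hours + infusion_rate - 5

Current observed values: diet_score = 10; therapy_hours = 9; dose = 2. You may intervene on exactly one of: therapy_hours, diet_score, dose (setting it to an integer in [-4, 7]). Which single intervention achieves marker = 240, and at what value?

set dose = 0

Intervening on therapy_hours: marker = -3*therapy_hours + 291. Reaching 240 requires therapy_hours = 17, outside [-4, 7].
Intervening on diet_score: marker = 27*diet_score - 6. Reaching 240 requires diet_score = 82/9, not an integer.
Intervening on dose: with other inputs at their observed values, marker = 12*dose + 240. Solving for 240 gives dose = 0, within [-4, 7].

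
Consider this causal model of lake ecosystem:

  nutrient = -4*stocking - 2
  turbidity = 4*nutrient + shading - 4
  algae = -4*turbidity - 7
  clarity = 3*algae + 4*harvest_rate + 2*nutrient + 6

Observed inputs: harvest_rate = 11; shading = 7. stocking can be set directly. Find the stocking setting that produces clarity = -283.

Substituting into the turbidity equation gives turbidity = -16*stocking - 5.
Substituting into the algae equation gives algae = 64*stocking + 13.
This gives clarity = 184*stocking + 85.
Solve 184*stocking + 85 = -283: stocking = (-283 - 85) / 184 = -2.

stocking = -2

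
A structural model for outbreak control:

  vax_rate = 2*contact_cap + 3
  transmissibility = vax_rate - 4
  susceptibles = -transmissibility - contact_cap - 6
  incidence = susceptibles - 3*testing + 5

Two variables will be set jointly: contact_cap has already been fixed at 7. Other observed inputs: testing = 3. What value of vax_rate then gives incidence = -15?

With contact_cap held at 7:
Intervening on vax_rate fixes its value directly, overriding its dependence on contact_cap.
Substituting into the susceptibles equation gives susceptibles = -vax_rate - 9.
Substituting into the incidence equation gives incidence = -vax_rate - 13.
Solve -vax_rate - 13 = -15: vax_rate = (-15 + 13) / -1 = 2.

vax_rate = 2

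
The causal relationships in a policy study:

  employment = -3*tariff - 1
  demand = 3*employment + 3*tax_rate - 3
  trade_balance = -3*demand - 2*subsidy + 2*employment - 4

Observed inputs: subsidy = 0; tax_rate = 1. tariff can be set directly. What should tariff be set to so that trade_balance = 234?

tariff = 11

Substituting into the demand equation gives demand = -9*tariff - 3.
This gives trade_balance = 21*tariff + 3.
Solve 21*tariff + 3 = 234: tariff = (234 - 3) / 21 = 11.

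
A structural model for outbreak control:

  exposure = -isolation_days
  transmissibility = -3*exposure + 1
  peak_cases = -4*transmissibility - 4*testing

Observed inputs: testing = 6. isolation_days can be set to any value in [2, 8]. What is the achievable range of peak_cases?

-124 to -52

Substituting into the transmissibility equation gives transmissibility = 3*isolation_days + 1.
So peak_cases = -12*isolation_days - 28.
Linear in isolation_days, so extremes are at the endpoints: isolation_days = 2 gives peak_cases = -52; isolation_days = 8 gives peak_cases = -124.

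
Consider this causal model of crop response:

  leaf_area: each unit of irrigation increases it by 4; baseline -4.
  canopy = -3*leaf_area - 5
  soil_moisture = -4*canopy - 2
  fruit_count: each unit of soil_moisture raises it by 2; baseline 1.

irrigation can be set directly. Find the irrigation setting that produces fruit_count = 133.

irrigation = 2

Substituting into the canopy equation gives canopy = -12*irrigation + 7.
So soil_moisture = 48*irrigation - 30.
Substituting into the fruit_count equation gives fruit_count = 96*irrigation - 59.
Solve 96*irrigation - 59 = 133: irrigation = (133 + 59) / 96 = 2.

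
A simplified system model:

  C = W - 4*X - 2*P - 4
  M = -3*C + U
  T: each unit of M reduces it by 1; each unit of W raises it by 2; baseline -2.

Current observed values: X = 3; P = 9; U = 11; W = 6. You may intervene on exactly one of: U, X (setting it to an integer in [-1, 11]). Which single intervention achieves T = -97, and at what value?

Intervening on U: T = -U - 74. Reaching -97 requires U = 23, outside [-1, 11].
Intervening on X: with other inputs at their observed values, T = -12*X - 49. Solving for -97 gives X = 4, within [-1, 11].

set X = 4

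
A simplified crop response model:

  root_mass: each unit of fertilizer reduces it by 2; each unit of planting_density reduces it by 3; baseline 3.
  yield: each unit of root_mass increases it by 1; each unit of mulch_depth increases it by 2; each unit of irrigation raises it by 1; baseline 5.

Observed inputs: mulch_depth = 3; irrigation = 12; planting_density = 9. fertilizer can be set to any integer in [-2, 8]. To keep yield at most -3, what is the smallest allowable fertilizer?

Substituting into the root_mass equation gives root_mass = -2*fertilizer - 24.
Substituting into the yield equation gives yield = -2*fertilizer - 1.
Require -2*fertilizer - 1 ≤ -3, so fertilizer ≥ 1.
The smallest integer in [-2, 8] satisfying this is 1.

fertilizer = 1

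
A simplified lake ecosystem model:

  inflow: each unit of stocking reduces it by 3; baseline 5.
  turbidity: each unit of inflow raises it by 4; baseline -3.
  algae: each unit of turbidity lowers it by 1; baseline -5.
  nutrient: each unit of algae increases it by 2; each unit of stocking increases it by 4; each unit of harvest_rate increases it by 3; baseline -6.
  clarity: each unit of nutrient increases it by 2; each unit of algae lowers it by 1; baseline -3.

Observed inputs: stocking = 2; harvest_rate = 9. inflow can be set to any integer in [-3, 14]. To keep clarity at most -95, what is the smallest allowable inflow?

inflow = 12

Intervening on inflow fixes its value directly, overriding its dependence on stocking.
Substituting into the algae equation gives algae = -4*inflow - 2.
Substituting into the nutrient equation gives nutrient = -8*inflow + 25.
So clarity = -12*inflow + 49.
Require -12*inflow + 49 ≤ -95, so inflow ≥ 12.
The smallest integer in [-3, 14] satisfying this is 12.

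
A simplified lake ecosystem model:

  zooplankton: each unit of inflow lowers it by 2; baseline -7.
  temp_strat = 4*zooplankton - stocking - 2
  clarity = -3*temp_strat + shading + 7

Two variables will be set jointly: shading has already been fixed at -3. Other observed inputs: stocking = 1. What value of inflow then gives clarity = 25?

With shading held at -3:
Substituting into the temp_strat equation gives temp_strat = -8*inflow - 31.
This gives clarity = 24*inflow + 97.
Solve 24*inflow + 97 = 25: inflow = (25 - 97) / 24 = -3.

inflow = -3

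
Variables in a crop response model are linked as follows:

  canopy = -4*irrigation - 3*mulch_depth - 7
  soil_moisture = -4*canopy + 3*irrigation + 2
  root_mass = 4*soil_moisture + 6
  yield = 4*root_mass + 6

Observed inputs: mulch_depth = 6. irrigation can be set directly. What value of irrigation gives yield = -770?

irrigation = -8

Substituting into the canopy equation gives canopy = -4*irrigation - 25.
This gives soil_moisture = 19*irrigation + 102.
Substituting into the root_mass equation gives root_mass = 76*irrigation + 414.
yield becomes 304*irrigation + 1662.
Solve 304*irrigation + 1662 = -770: irrigation = (-770 - 1662) / 304 = -8.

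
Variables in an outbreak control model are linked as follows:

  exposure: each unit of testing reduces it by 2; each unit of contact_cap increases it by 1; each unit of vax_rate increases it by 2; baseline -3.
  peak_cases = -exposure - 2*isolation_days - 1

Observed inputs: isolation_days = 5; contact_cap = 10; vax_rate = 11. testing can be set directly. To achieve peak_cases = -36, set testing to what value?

Substituting into the exposure equation gives exposure = -2*testing + 29.
Substituting into the peak_cases equation gives peak_cases = 2*testing - 40.
Solve 2*testing - 40 = -36: testing = (-36 + 40) / 2 = 2.

testing = 2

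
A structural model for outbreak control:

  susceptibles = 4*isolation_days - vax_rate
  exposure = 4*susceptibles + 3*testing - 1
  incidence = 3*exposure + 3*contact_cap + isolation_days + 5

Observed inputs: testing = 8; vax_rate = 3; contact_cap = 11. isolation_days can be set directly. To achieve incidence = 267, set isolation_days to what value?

Substituting into the susceptibles equation gives susceptibles = 4*isolation_days - 3.
exposure becomes 16*isolation_days + 11.
Substituting into the incidence equation gives incidence = 49*isolation_days + 71.
Solve 49*isolation_days + 71 = 267: isolation_days = (267 - 71) / 49 = 4.

isolation_days = 4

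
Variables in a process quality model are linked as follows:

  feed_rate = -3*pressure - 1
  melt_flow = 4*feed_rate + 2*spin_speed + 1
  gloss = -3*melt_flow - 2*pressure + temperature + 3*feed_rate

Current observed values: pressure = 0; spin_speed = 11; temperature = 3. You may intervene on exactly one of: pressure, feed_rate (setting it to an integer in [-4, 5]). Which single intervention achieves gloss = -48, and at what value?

set feed_rate = -2

Intervening on pressure: gloss = 25*pressure - 57. Reaching -48 requires pressure = 9/25, not an integer.
Intervening on feed_rate: with other inputs at their observed values, gloss = -9*feed_rate - 66. Solving for -48 gives feed_rate = -2, within [-4, 5].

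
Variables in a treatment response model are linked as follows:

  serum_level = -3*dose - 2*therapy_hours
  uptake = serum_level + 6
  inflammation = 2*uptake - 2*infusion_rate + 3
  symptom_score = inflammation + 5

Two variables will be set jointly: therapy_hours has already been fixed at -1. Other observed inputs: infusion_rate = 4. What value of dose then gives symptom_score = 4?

dose = 2

With therapy_hours held at -1:
Substituting into the serum_level equation gives serum_level = -3*dose + 2.
This gives uptake = -3*dose + 8.
So inflammation = -6*dose + 11.
Substituting into the symptom_score equation gives symptom_score = -6*dose + 16.
Solve -6*dose + 16 = 4: dose = (4 - 16) / -6 = 2.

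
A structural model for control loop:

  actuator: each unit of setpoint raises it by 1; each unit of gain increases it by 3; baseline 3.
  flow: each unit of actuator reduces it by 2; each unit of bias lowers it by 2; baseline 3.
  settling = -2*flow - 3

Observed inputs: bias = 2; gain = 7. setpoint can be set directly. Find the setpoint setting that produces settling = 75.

setpoint = -5

Substituting into the actuator equation gives actuator = setpoint + 24.
So flow = -2*setpoint - 49.
So settling = 4*setpoint + 95.
Solve 4*setpoint + 95 = 75: setpoint = (75 - 95) / 4 = -5.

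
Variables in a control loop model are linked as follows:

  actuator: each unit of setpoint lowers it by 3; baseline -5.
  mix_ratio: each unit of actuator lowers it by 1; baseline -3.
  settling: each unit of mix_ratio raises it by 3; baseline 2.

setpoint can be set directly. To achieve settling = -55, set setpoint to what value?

setpoint = -7

Substituting into the mix_ratio equation gives mix_ratio = 3*setpoint + 2.
Substituting into the settling equation gives settling = 9*setpoint + 8.
Solve 9*setpoint + 8 = -55: setpoint = (-55 - 8) / 9 = -7.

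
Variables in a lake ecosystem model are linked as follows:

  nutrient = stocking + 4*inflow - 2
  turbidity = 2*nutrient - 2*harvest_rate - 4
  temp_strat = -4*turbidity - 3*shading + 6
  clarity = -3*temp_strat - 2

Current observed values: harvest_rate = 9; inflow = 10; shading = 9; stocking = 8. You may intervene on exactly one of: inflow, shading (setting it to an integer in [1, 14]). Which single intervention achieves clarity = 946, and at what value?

Intervening on inflow: clarity = 96*inflow - 59. Reaching 946 requires inflow = 335/32, not an integer.
Intervening on shading: with other inputs at their observed values, clarity = 9*shading + 820. Solving for 946 gives shading = 14, within [1, 14].

set shading = 14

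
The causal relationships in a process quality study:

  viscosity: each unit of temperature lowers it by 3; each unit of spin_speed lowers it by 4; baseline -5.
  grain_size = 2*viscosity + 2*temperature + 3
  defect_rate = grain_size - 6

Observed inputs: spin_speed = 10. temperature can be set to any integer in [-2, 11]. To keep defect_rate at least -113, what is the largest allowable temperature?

temperature = 5

Substituting into the viscosity equation gives viscosity = -3*temperature - 45.
So grain_size = -4*temperature - 87.
Substituting into the defect_rate equation gives defect_rate = -4*temperature - 93.
Require -4*temperature - 93 ≥ -113, so temperature ≤ 5.
The largest integer in [-2, 11] satisfying this is 5.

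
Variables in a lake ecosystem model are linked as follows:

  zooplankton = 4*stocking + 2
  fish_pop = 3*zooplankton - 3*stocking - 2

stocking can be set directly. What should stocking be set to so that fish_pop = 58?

Substituting into the fish_pop equation gives fish_pop = 9*stocking + 4.
Solve 9*stocking + 4 = 58: stocking = (58 - 4) / 9 = 6.

stocking = 6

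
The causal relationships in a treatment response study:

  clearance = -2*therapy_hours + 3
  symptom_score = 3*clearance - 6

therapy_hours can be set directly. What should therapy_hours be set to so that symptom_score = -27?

Substituting into the symptom_score equation gives symptom_score = -6*therapy_hours + 3.
Solve -6*therapy_hours + 3 = -27: therapy_hours = (-27 - 3) / -6 = 5.

therapy_hours = 5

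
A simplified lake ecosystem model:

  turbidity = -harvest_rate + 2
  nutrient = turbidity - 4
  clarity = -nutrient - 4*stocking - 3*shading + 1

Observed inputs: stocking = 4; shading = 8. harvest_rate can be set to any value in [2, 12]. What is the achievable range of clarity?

Substituting into the nutrient equation gives nutrient = -harvest_rate - 2.
clarity becomes harvest_rate - 37.
Linear in harvest_rate, so extremes are at the endpoints: harvest_rate = 2 gives clarity = -35; harvest_rate = 12 gives clarity = -25.

-35 to -25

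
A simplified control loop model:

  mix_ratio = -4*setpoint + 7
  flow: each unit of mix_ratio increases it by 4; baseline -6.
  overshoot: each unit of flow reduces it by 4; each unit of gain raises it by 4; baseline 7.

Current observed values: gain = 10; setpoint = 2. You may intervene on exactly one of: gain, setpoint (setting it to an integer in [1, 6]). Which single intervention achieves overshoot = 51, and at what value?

set gain = 1

Intervening on gain: with other inputs at their observed values, overshoot = 4*gain + 47. Solving for 51 gives gain = 1, within [1, 6].
Intervening on setpoint: overshoot = 64*setpoint - 41. Reaching 51 requires setpoint = 23/16, not an integer.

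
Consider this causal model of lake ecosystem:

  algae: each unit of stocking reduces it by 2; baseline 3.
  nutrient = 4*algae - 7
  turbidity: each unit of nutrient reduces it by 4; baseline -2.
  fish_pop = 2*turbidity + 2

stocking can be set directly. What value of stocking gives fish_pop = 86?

Substituting into the nutrient equation gives nutrient = -8*stocking + 5.
So turbidity = 32*stocking - 22.
So fish_pop = 64*stocking - 42.
Solve 64*stocking - 42 = 86: stocking = (86 + 42) / 64 = 2.

stocking = 2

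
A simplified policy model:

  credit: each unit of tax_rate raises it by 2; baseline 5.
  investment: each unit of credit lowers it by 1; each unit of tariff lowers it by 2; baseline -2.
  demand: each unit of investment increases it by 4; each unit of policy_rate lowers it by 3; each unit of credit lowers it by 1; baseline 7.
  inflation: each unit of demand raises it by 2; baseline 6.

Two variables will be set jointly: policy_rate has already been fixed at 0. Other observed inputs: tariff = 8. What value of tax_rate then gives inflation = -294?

tax_rate = 6

With policy_rate held at 0:
Substituting into the investment equation gives investment = -2*tax_rate - 23.
So demand = -10*tax_rate - 90.
Substituting into the inflation equation gives inflation = -20*tax_rate - 174.
Solve -20*tax_rate - 174 = -294: tax_rate = (-294 + 174) / -20 = 6.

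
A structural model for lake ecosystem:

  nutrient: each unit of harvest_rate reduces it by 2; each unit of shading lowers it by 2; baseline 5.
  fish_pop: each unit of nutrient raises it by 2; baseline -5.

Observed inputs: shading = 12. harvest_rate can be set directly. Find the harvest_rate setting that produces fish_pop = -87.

Substituting into the nutrient equation gives nutrient = -2*harvest_rate - 19.
Substituting into the fish_pop equation gives fish_pop = -4*harvest_rate - 43.
Solve -4*harvest_rate - 43 = -87: harvest_rate = (-87 + 43) / -4 = 11.

harvest_rate = 11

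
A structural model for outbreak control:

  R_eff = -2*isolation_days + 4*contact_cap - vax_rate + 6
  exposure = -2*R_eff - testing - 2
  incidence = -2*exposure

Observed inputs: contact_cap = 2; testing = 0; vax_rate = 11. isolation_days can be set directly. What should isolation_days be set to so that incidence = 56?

isolation_days = -5

Substituting into the R_eff equation gives R_eff = -2*isolation_days + 3.
Substituting into the exposure equation gives exposure = 4*isolation_days - 8.
This gives incidence = -8*isolation_days + 16.
Solve -8*isolation_days + 16 = 56: isolation_days = (56 - 16) / -8 = -5.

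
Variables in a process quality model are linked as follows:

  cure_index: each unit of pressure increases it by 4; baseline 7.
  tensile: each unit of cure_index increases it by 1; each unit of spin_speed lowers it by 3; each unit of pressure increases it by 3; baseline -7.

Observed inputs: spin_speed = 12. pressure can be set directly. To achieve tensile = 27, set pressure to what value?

Substituting into the tensile equation gives tensile = 7*pressure - 36.
Solve 7*pressure - 36 = 27: pressure = (27 + 36) / 7 = 9.

pressure = 9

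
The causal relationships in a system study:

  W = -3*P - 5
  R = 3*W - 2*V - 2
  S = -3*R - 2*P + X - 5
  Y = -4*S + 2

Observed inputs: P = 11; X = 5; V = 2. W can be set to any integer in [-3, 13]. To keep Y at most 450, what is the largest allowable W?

W = 12

Intervening on W fixes its value directly, overriding its dependence on P.
Substituting into the R equation gives R = 3*W - 6.
Substituting into the S equation gives S = -9*W - 4.
Substituting into the Y equation gives Y = 36*W + 18.
Require 36*W + 18 ≤ 450, so W ≤ 12.
The largest integer in [-3, 13] satisfying this is 12.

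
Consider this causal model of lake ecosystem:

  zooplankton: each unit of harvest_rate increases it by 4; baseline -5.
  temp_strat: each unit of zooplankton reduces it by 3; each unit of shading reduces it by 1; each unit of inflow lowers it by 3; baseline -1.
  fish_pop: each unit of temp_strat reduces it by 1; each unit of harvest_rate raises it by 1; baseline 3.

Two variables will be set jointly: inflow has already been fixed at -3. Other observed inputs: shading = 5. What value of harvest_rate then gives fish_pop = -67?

harvest_rate = -4

With inflow held at -3:
Substituting into the temp_strat equation gives temp_strat = -12*harvest_rate + 18.
fish_pop becomes 13*harvest_rate - 15.
Solve 13*harvest_rate - 15 = -67: harvest_rate = (-67 + 15) / 13 = -4.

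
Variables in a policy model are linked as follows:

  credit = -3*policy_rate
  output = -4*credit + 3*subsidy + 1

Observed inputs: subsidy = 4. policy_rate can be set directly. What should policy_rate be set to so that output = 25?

policy_rate = 1

Substituting into the output equation gives output = 12*policy_rate + 13.
Solve 12*policy_rate + 13 = 25: policy_rate = (25 - 13) / 12 = 1.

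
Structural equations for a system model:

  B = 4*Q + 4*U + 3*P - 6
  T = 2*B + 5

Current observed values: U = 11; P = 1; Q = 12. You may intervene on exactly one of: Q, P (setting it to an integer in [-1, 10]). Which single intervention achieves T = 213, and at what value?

set P = 6

Intervening on Q: T = 8*Q + 87. Reaching 213 requires Q = 63/4, not an integer.
Intervening on P: with other inputs at their observed values, T = 6*P + 177. Solving for 213 gives P = 6, within [-1, 10].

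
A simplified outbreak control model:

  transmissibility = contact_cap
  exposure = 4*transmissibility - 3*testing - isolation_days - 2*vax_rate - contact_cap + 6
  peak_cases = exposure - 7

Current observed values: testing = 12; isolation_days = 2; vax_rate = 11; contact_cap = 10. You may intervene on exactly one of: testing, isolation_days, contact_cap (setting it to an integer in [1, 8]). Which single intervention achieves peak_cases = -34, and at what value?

Intervening on testing: peak_cases = -3*testing + 5. Reaching -34 requires testing = 13, outside [1, 8].
Intervening on isolation_days: with other inputs at their observed values, peak_cases = -isolation_days - 29. Solving for -34 gives isolation_days = 5, within [1, 8].
Intervening on contact_cap: peak_cases = 3*contact_cap - 61. Reaching -34 requires contact_cap = 9, outside [1, 8].

set isolation_days = 5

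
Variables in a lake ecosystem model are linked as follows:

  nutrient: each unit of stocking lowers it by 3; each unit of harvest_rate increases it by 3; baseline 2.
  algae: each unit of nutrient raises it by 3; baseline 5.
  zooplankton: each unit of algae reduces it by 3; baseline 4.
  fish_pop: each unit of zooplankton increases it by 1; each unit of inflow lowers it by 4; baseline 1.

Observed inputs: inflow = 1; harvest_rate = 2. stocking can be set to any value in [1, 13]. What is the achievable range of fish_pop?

Substituting into the nutrient equation gives nutrient = -3*stocking + 8.
So algae = -9*stocking + 29.
zooplankton becomes 27*stocking - 83.
Substituting into the fish_pop equation gives fish_pop = 27*stocking - 86.
Linear in stocking, so extremes are at the endpoints: stocking = 1 gives fish_pop = -59; stocking = 13 gives fish_pop = 265.

-59 to 265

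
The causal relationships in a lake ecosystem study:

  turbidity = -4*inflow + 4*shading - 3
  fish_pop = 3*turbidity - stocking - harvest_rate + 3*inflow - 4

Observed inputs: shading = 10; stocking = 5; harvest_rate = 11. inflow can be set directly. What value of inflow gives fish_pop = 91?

inflow = 0

Substituting into the turbidity equation gives turbidity = -4*inflow + 37.
So fish_pop = -9*inflow + 91.
Solve -9*inflow + 91 = 91: inflow = (91 - 91) / -9 = 0.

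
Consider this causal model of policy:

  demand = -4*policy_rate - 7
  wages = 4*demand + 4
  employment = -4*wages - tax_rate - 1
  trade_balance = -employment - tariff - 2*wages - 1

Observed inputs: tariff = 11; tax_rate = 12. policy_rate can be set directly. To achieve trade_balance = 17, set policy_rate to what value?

Substituting into the wages equation gives wages = -16*policy_rate - 24.
Substituting into the employment equation gives employment = 64*policy_rate + 83.
Substituting into the trade_balance equation gives trade_balance = -32*policy_rate - 47.
Solve -32*policy_rate - 47 = 17: policy_rate = (17 + 47) / -32 = -2.

policy_rate = -2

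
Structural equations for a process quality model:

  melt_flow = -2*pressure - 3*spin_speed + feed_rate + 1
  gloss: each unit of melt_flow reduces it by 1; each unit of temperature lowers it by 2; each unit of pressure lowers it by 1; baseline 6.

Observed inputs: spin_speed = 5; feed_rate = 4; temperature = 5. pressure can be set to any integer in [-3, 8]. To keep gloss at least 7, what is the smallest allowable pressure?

pressure = 1

Substituting into the melt_flow equation gives melt_flow = -2*pressure - 10.
Substituting into the gloss equation gives gloss = pressure + 6.
Require pressure + 6 ≥ 7, so pressure ≥ 1.
The smallest integer in [-3, 8] satisfying this is 1.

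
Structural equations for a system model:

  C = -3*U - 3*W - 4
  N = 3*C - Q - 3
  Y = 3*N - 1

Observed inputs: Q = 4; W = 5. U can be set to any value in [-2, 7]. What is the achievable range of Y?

-382 to -139

Substituting into the C equation gives C = -3*U - 19.
N becomes -9*U - 64.
This gives Y = -27*U - 193.
Linear in U, so extremes are at the endpoints: U = -2 gives Y = -139; U = 7 gives Y = -382.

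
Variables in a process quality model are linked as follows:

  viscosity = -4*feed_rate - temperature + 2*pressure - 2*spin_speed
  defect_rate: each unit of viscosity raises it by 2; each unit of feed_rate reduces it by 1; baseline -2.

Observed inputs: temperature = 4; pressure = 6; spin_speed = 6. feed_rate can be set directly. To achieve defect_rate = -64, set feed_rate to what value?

Substituting into the viscosity equation gives viscosity = -4*feed_rate - 4.
Substituting into the defect_rate equation gives defect_rate = -9*feed_rate - 10.
Solve -9*feed_rate - 10 = -64: feed_rate = (-64 + 10) / -9 = 6.

feed_rate = 6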